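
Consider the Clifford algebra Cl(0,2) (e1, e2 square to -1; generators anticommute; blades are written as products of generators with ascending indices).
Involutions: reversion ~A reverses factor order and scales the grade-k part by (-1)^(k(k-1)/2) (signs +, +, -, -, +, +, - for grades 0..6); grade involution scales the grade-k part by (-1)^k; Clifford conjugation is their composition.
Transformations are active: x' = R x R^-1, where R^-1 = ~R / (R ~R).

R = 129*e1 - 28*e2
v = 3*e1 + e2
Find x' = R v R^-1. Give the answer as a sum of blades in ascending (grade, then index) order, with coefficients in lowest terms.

~R = 129*e1 - 28*e2, and R ~R = -17425, so R^-1 = ~R / (-17425).
R v = -359 + 213*e1 e2
Answer: 40347/17425*e1 - 37529/17425*e2


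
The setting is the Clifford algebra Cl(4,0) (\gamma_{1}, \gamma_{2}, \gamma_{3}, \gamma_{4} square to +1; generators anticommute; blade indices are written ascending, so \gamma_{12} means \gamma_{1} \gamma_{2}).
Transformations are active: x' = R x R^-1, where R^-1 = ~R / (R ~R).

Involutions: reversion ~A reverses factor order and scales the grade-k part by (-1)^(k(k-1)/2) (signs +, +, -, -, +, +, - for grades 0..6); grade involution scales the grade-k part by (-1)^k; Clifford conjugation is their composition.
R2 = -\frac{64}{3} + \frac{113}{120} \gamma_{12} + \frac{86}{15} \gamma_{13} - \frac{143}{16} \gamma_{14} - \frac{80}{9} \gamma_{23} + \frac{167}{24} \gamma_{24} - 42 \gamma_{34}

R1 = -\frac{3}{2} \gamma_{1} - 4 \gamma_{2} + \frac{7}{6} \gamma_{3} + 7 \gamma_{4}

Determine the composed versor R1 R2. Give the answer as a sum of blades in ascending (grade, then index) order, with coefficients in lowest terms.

Distribute over the terms of R1 (each basis-blade product reordered to ascending indices, repeated generators contracted through their squares):
(-\frac{3}{2} \gamma_{1}) R2 = 32 \gamma_{1} - \frac{113}{80} \gamma_{2} - \frac{43}{5} \gamma_{3} + \frac{429}{32} \gamma_{4} + \frac{40}{3} \gamma_{123} - \frac{167}{16} \gamma_{124} + 63 \gamma_{134}
(-4 \gamma_{2}) R2 = \frac{113}{30} \gamma_{1} + \frac{256}{3} \gamma_{2} + \frac{320}{9} \gamma_{3} - \frac{167}{6} \gamma_{4} + \frac{344}{15} \gamma_{123} - \frac{143}{4} \gamma_{124} + 168 \gamma_{234}
(\frac{7}{6} \gamma_{3}) R2 = -\frac{301}{45} \gamma_{1} + \frac{280}{27} \gamma_{2} - \frac{224}{9} \gamma_{3} - 49 \gamma_{4} + \frac{791}{720} \gamma_{123} + \frac{1001}{96} \gamma_{134} - \frac{1169}{144} \gamma_{234}
(7 \gamma_{4}) R2 = \frac{1001}{16} \gamma_{1} - \frac{1169}{24} \gamma_{2} + 294 \gamma_{3} - \frac{448}{3} \gamma_{4} + \frac{791}{120} \gamma_{124} + \frac{602}{15} \gamma_{134} - \frac{560}{9} \gamma_{234}
Summing the partial products and collecting blades:
Answer: \frac{65981}{720} \gamma_{1} + \frac{98459}{2160} \gamma_{2} + \frac{4441}{15} \gamma_{3} - \frac{20425}{96} \gamma_{4} + \frac{26903}{720} \gamma_{123} - \frac{9503}{240} \gamma_{124} + \frac{54509}{480} \gamma_{134} + \frac{14063}{144} \gamma_{234}


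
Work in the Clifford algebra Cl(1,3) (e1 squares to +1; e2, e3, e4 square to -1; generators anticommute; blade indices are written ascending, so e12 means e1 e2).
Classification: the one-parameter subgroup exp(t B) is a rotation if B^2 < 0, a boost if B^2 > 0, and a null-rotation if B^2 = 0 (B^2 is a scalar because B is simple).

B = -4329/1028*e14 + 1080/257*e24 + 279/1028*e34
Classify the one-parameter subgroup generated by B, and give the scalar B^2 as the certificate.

B^2 term by term: the squares give (-4329/1028)^2*(e14)^2 + (1080/257)^2*(e24)^2 + (279/1028)^2*(e34)^2 = 18740241/1056784*(+1) + 1166400/66049*(-1) + 77841/1056784*(-1) = 0 (each basis 2-blade squares to minus the product of its generators' squares); cross terms between blades sharing an index anticommute and cancel. So B^2 = 0.
Answer: null-rotation, certificate B^2 = 0. Key observation: B^2 = 0 is a conjugation invariant, so its sign decides the class regardless of the surface form of B.


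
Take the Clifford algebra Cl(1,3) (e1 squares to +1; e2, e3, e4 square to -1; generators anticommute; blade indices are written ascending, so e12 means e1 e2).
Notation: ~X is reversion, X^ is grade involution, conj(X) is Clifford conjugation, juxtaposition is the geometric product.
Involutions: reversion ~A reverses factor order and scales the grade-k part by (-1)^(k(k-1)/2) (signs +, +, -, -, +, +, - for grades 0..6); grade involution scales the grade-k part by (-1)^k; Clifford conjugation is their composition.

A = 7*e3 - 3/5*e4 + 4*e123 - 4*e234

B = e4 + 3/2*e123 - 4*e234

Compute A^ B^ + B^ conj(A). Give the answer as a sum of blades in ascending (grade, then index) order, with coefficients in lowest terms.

first term: 53/5 - 21/2*e12 + 10*e14 + 8/5*e23 - 28*e24 + 7*e34 + 49/10*e1234
second term: -47/5 - 21/2*e12 + 10*e14 - 32/5*e23 - 28*e24 - 7*e34 + 31/10*e1234
Answer: 6/5 - 21*e12 + 20*e14 - 24/5*e23 - 56*e24 + 8*e1234


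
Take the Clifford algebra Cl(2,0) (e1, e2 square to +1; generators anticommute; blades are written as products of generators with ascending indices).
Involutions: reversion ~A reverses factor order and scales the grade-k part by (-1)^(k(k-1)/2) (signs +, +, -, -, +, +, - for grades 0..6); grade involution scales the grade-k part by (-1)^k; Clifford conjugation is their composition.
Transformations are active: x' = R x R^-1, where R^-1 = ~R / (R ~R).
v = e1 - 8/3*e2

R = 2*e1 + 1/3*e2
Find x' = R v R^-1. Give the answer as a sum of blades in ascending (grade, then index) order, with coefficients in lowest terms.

~R = 2*e1 + 1/3*e2, and R ~R = 37/9, so R^-1 = ~R / (37/9).
R v = 10/9 - 17/3*e1 e2
Answer: 3/37*e1 + 316/111*e2


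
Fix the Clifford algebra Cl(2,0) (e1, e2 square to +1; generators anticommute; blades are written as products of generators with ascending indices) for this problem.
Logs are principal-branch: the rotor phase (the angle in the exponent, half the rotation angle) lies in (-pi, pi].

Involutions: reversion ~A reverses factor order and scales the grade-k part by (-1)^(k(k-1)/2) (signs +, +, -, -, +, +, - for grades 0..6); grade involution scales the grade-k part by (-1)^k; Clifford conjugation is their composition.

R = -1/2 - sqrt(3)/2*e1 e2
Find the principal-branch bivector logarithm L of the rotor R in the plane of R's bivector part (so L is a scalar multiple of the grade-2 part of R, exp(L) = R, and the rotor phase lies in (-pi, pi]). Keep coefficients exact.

The scalar part of R is -1/2, which fixes the principal-branch rotor phase; the unit plane is then the bivector part divided by the sine of that phase, and L is that plane scaled by the phase.
Concretely: cos(phase) = -1/2 gives phase = ±2*pi/3, and since phase/sin(phase) is even the sign is immaterial: L = (phase/sin(phase)) * <R>_2 = (4*sqrt(3)*pi/9) * <R>_2.
Answer: -2*pi/3*e1 e2


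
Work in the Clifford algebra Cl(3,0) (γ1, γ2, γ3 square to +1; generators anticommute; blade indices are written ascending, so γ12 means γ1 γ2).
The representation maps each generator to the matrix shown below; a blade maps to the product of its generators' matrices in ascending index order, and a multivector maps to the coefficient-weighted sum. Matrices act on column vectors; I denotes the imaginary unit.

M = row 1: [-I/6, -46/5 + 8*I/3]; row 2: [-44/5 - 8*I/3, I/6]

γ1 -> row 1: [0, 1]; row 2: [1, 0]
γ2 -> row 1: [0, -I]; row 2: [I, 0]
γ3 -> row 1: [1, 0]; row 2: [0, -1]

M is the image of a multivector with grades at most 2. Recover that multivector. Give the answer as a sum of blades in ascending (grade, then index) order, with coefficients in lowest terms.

Method: 1, rho(γ1), rho(γ2), rho(γ3) form a trace-orthogonal basis of the 2x2 complex matrices (tr(X Y) = 2 if X = Y, else 0), so M = m0*1 + m1*rho(γ1) + m2*rho(γ2) + m3*rho(γ3) with m0 = tr(M)/2 = 0, m1 = tr(M rho(γ1))/2 = -9, m2 = tr(M rho(γ2))/2 = -8/3 - I/5, m3 = tr(M rho(γ3))/2 = -I/6.
Multiplying table entries, the bivector images are rho(γ12) = I*rho(γ3), rho(γ13) = -I*rho(γ2), rho(γ23) = I*rho(γ1); with real blade coefficients the real parts of m0..m3 are the coefficients of 1, γ1, γ2, γ3 and the imaginary parts give the bivectors (γ23: Im m1, γ13: -Im m2, γ12: Im m3).
Answer: -9*γ1 - 8/3*γ2 - 1/6*γ12 + 1/5*γ13


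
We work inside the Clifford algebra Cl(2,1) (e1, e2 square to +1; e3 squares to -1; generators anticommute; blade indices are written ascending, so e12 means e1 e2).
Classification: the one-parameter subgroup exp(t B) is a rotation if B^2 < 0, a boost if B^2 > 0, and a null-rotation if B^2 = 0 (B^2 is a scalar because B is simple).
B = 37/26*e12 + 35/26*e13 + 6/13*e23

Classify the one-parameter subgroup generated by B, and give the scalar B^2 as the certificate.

B^2 term by term: the squares give (37/26)^2*(e12)^2 + (35/26)^2*(e13)^2 + (6/13)^2*(e23)^2 = 1369/676*(-1) + 1225/676*(+1) + 36/169*(+1) = 0 (each basis 2-blade squares to minus the product of its generators' squares); cross terms between blades sharing an index anticommute and cancel. So B^2 = 0.
Answer: null-rotation, certificate B^2 = 0. The invariant at work: B^2 = 0 is unchanged by conjugation, hence its sign classifies the subgroup whatever basis B is written in.


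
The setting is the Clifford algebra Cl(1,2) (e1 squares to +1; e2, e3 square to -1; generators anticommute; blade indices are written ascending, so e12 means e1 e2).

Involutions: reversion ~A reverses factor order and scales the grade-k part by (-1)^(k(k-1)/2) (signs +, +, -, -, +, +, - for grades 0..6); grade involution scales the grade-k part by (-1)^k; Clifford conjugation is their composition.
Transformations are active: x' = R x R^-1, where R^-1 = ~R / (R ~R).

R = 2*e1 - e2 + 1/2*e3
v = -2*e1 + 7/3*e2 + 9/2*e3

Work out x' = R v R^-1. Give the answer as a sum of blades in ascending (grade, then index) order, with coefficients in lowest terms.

~R = 2*e1 - e2 + 1/2*e3, and R ~R = 11/4, so R^-1 = ~R / (11/4).
R v = -47/12 + 8/3*e12 + 10*e13 - 17/3*e23
Answer: -122/33*e1 + 17/33*e2 - 391/66*e3


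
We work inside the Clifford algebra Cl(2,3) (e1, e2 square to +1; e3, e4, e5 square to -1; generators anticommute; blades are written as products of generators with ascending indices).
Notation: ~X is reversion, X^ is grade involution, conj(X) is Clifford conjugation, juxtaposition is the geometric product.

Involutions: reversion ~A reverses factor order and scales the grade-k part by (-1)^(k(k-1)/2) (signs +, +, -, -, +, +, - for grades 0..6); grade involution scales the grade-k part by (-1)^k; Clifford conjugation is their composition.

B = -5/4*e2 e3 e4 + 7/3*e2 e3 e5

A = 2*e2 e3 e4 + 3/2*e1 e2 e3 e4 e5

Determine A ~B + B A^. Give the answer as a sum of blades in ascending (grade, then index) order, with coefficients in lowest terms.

first term: -5/2 + 7/2*e1 e4 + 15/8*e1 e5 - 14/3*e4 e5
second term: -5/2 + 7/2*e1 e4 + 15/8*e1 e5 + 14/3*e4 e5
Answer: -5 + 7*e1 e4 + 15/4*e1 e5


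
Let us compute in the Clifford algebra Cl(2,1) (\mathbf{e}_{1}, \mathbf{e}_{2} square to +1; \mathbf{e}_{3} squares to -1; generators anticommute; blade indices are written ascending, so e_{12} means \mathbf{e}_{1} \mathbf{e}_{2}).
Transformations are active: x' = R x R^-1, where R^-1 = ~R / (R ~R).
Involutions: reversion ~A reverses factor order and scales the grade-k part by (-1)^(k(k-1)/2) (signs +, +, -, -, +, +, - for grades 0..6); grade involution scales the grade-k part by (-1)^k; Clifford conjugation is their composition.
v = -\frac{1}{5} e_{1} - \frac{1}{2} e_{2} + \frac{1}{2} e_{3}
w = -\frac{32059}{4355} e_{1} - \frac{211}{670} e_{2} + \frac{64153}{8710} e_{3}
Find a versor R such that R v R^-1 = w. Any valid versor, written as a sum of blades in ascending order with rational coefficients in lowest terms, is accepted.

The midline construction: v and w both square to \frac{1}{25}, so reflecting in their sum -\frac{6586}{871} e_{1} - \frac{273}{335} e_{2} + \frac{34254}{4355} e_{3} exchanges them.
Answer: -\frac{6586}{871} e_{1} - \frac{273}{335} e_{2} + \frac{34254}{4355} e_{3}


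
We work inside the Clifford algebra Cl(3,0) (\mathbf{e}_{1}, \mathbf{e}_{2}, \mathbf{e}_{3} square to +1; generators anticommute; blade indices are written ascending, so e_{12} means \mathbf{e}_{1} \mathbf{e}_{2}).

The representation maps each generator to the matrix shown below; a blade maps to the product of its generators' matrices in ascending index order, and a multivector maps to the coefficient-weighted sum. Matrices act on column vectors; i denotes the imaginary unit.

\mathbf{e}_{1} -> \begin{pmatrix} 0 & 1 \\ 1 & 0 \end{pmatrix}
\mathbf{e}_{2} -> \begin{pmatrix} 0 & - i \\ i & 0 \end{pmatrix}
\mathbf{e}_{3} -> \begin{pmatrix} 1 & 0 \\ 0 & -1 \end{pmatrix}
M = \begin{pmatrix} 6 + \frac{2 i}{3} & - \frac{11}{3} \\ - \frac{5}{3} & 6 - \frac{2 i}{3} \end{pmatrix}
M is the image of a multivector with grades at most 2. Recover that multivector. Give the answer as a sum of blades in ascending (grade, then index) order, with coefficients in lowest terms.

Method: 1, rho(e_{1}), rho(e_{2}), rho(e_{3}) form a trace-orthogonal basis of the 2x2 complex matrices (tr(X Y) = 2 if X = Y, else 0), so M = m0*1 + m1*rho(e_{1}) + m2*rho(e_{2}) + m3*rho(e_{3}) with m0 = tr(M)/2 = 6, m1 = tr(M rho(e_{1}))/2 = - \frac{8}{3}, m2 = tr(M rho(e_{2}))/2 = - i, m3 = tr(M rho(e_{3}))/2 = \frac{2 i}{3}.
Multiplying table entries, the bivector images are rho(e_{12}) = i*rho(e_{3}), rho(e_{13}) = -i*rho(e_{2}), rho(e_{23}) = i*rho(e_{1}); with real blade coefficients the real parts of m0..m3 are the coefficients of 1, e_{1}, e_{2}, e_{3} and the imaginary parts give the bivectors (e_{23}: Im m1, e_{13}: -Im m2, e_{12}: Im m3).
Answer: 6 - \frac{8}{3} e_{1} + \frac{2}{3} e_{12} + e_{13}


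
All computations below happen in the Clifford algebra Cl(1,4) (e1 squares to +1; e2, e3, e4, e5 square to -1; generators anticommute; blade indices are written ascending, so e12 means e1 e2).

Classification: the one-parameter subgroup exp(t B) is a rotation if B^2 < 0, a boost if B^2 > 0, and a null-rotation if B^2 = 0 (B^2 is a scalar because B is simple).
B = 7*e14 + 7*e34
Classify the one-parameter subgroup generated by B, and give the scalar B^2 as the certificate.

B^2 term by term: the squares give (7)^2*(e14)^2 + (7)^2*(e34)^2 = 49*(+1) + 49*(-1) = 0 (each basis 2-blade squares to minus the product of its generators' squares); cross terms between blades sharing an index anticommute and cancel. So B^2 = 0.
Answer: null-rotation, certificate B^2 = 0. Check the certificate: B^2 = 0, and that sign is decisive whatever form B takes.


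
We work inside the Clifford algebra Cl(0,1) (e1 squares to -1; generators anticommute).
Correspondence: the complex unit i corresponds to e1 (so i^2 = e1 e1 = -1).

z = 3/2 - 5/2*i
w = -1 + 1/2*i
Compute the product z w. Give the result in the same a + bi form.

In blades: z = 3/2 - 5/2*e1, w = -1 + 1/2*e1.
Distribute z over w term by term (generator squares from the signature, products reordered to ascending indices): (3/2)*w = -3/2 + 3/4*e1; (-5/2*e1)*w = 5/4 + 5/2*e1.
Sum: -1/4 + 13/4*e1; translating back through the correspondence:
Answer: -1/4 + 13/4*i


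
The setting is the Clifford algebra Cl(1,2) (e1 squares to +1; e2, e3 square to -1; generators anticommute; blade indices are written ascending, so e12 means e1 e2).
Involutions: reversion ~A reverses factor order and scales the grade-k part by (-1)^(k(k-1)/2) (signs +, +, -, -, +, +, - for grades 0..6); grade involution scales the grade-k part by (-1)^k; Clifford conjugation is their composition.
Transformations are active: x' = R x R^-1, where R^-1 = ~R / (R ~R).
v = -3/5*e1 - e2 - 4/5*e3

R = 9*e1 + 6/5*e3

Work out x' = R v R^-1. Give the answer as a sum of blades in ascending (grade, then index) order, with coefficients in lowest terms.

~R = 9*e1 + 6/5*e3, and R ~R = 1989/25, so R^-1 = ~R / (1989/25).
R v = -111/25 - 9*e12 - 162/25*e13 + 6/5*e23
Answer: -447/1105*e1 + e2 + 736/1105*e3


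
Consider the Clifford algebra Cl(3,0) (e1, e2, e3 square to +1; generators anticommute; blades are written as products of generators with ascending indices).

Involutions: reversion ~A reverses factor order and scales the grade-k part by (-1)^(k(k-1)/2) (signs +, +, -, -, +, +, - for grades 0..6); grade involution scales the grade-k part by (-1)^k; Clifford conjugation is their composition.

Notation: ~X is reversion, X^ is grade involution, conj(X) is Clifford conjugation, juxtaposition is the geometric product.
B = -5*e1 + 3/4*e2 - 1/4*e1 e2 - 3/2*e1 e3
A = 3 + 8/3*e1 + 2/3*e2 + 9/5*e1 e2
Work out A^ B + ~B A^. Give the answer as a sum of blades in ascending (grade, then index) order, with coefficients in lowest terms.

first term: 797/60 - 829/60*e1 + 143/12*e2 + 4*e3 - 73/12*e1 e2 - 9/2*e1 e3 + 27/10*e2 e3 - e1 e2 e3
second term: 743/60 - 991/60*e1 - 73/12*e2 + 4*e3 + 73/12*e1 e2 + 9/2*e1 e3 + 27/10*e2 e3 + e1 e2 e3
Answer: 77/3 - 91/3*e1 + 35/6*e2 + 8*e3 + 27/5*e2 e3


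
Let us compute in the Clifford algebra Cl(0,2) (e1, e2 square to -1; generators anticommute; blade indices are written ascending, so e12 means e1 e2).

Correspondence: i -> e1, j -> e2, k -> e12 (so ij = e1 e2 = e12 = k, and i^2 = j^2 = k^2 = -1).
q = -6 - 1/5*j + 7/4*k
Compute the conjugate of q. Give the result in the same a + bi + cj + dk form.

In blades: q = -6 - 1/5*e2 + 7/4*e12.
Conjugation here is Clifford conjugation: the scalar is fixed and the grade-1 and grade-2 blades all flip sign, giving -6 + 1/5*e2 - 7/4*e12; translating back:
Answer: -6 + 1/5*j - 7/4*k


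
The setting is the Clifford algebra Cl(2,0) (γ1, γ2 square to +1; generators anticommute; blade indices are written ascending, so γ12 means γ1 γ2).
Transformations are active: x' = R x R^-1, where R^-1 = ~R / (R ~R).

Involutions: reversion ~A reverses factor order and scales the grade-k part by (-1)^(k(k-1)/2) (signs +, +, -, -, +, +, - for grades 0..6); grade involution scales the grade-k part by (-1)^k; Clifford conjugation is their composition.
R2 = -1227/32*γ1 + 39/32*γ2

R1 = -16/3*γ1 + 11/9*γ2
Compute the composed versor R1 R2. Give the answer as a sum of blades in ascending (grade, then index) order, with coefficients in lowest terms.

Distribute over the terms of R1 (each basis-blade product reordered to ascending indices, repeated generators contracted through their squares):
(-16/3*γ1) R2 = 409/2 - 13/2*γ12
(11/9*γ2) R2 = 143/96 + 4499/96*γ12
Summing the partial products and collecting blades:
Answer: 19775/96 + 3875/96*γ12


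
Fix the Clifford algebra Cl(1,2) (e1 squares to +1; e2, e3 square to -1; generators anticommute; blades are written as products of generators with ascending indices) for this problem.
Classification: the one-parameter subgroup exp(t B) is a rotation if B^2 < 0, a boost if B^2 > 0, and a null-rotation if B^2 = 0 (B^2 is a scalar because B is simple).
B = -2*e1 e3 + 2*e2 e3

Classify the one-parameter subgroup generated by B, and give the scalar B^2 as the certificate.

B^2 term by term: the squares give (-2)^2*(e1 e3)^2 + (2)^2*(e2 e3)^2 = 4*(+1) + 4*(-1) = 0 (each basis 2-blade squares to minus the product of its generators' squares); cross terms between blades sharing an index anticommute and cancel. So B^2 = 0.
Answer: null-rotation, certificate B^2 = 0. Certificate logic: 0 is a conjugation-invariant scalar, so its sign fixes rotation versus boost versus null-rotation outright.


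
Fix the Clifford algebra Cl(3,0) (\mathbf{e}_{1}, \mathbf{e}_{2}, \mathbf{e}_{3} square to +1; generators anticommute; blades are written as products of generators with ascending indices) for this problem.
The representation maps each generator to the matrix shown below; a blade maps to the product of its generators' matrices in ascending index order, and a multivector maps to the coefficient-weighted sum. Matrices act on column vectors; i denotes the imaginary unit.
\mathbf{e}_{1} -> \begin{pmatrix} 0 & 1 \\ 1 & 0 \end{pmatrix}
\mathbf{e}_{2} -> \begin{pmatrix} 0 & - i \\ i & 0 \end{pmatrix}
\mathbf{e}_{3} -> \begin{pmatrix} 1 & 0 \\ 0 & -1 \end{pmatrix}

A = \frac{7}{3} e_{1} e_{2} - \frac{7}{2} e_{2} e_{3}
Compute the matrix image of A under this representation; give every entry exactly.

Bivector images (products of the table entries): rho(e_{1} e_{2}) = rho(\mathbf{e}_{1})rho(\mathbf{e}_{2}) = \begin{pmatrix} i & 0 \\ 0 & - i \end{pmatrix}; rho(e_{2} e_{3}) = rho(\mathbf{e}_{2})rho(\mathbf{e}_{3}) = \begin{pmatrix} 0 & i \\ i & 0 \end{pmatrix}.
M = (\frac{7}{3})*rho(e_{1} e_{2}) + (-\frac{7}{2})*rho(e_{2} e_{3}), summed entrywise:
Answer: \begin{pmatrix} \frac{7 i}{3} & - \frac{7 i}{2} \\ - \frac{7 i}{2} & - \frac{7 i}{3} \end{pmatrix}


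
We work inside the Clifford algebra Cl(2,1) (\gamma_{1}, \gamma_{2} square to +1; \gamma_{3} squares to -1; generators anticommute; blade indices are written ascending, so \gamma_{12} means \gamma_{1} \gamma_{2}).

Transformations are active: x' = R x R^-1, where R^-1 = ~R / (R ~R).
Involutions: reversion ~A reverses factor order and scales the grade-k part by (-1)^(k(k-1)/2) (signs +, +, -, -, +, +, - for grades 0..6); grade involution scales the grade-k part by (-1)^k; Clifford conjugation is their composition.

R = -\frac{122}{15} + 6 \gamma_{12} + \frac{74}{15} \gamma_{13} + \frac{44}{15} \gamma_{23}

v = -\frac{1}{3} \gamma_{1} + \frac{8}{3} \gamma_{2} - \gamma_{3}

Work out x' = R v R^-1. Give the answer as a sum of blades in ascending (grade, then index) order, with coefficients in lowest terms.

~R = -\frac{122}{15} - 6 \gamma_{12} - \frac{74}{15} \gamma_{13} - \frac{44}{15} \gamma_{23}, and R ~R = \frac{15572}{225}, so R^-1 = ~R / (\frac{15572}{225}).
R v = \frac{1064}{45} \gamma_{1} - \frac{754}{45} \gamma_{2} + \frac{88}{45} \gamma_{3} - \frac{302}{15} \gamma_{123}
Answer: -\frac{13693}{3893} \gamma_{1} - \frac{6224}{3893} \gamma_{2} - \frac{2027}{687} \gamma_{3}


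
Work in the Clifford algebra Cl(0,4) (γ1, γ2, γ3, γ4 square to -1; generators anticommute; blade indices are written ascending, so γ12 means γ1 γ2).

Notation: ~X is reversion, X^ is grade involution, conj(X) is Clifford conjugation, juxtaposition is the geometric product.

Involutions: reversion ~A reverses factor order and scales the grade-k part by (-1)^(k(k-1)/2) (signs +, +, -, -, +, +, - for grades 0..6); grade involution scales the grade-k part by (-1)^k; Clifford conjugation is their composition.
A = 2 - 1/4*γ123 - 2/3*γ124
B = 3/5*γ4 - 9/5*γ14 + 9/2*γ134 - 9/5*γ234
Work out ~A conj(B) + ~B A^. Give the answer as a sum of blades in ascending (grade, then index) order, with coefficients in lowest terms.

first term: 6/5*γ2 - 6/5*γ4 + 2/5*γ12 - 6/5*γ13 + 81/20*γ14 - 3*γ23 + 9/8*γ24 + 9*γ134 - 81/20*γ234 - 3/20*γ1234
second term: 6/5*γ2 + 6/5*γ4 - 2/5*γ12 - 6/5*γ13 + 81/20*γ14 - 3*γ23 + 9/8*γ24 - 9*γ134 + 81/20*γ234 - 3/20*γ1234
Answer: 12/5*γ2 - 12/5*γ13 + 81/10*γ14 - 6*γ23 + 9/4*γ24 - 3/10*γ1234


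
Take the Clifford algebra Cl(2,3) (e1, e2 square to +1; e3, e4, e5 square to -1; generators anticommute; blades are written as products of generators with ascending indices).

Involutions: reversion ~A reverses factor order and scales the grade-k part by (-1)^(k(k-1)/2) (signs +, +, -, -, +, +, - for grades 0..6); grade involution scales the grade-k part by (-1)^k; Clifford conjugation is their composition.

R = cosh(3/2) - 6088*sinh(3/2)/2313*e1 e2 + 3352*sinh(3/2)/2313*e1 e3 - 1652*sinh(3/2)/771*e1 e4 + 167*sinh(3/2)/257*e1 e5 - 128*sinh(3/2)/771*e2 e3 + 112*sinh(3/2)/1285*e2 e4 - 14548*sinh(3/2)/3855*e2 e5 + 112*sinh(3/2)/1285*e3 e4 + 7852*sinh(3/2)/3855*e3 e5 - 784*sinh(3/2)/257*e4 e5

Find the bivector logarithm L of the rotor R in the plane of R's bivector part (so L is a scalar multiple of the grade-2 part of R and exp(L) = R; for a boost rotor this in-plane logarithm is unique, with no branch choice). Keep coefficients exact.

The scalar part of R is cosh(3/2), which determines |rapidity| via cosh; the sign lives in the bivector part, and pairing them (bivector part over sinh of the rapidity = the plane) gives the unique in-plane L = rapidity * plane.
Concretely: cosh(rapidity) = cosh(3/2) gives rapidity = ±3/2, and since rapidity/sinh(rapidity) is even the sign is immaterial: L = (rapidity/sinh(rapidity)) * <R>_2 = (3/(2*sinh(3/2))) * <R>_2.
Answer: -3044/771*e1 e2 + 1676/771*e1 e3 - 826/257*e1 e4 + 501/514*e1 e5 - 64/257*e2 e3 + 168/1285*e2 e4 - 7274/1285*e2 e5 + 168/1285*e3 e4 + 3926/1285*e3 e5 - 1176/257*e4 e5


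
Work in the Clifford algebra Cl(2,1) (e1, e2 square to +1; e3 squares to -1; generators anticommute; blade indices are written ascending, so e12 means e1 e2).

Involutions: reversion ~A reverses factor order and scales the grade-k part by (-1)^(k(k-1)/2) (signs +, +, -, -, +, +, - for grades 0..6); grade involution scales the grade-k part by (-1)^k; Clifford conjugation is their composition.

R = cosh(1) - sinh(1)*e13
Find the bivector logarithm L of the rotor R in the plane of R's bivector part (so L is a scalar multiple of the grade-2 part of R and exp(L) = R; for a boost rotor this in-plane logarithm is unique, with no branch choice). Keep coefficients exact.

The scalar part of R is cosh(1), which determines |rapidity| via cosh; the sign lives in the bivector part, and pairing them (bivector part over sinh of the rapidity = the plane) gives the unique in-plane L = rapidity * plane.
Concretely: cosh(rapidity) = cosh(1) gives rapidity = ±1, and since rapidity/sinh(rapidity) is even the sign is immaterial: L = (rapidity/sinh(rapidity)) * <R>_2 = (1/sinh(1)) * <R>_2.
Answer: -e13


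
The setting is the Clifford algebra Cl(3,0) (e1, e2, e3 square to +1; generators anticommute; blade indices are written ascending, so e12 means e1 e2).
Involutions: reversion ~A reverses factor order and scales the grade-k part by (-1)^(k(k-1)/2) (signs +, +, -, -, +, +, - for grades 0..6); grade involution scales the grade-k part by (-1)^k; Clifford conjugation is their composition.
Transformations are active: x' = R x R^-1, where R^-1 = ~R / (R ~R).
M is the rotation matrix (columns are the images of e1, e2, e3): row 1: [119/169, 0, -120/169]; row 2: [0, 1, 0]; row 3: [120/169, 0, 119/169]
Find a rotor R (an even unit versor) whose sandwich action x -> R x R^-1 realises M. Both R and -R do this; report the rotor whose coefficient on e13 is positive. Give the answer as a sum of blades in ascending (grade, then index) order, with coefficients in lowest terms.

Method: write R = a + b12*e12 + b13*e13 + b23*e23 with a^2 + b12^2 + b13^2 + b23^2 = 1 (so R^-1 = ~R). Expanding the columns R e_j ~R gives tr M = 4a^2 - 1 and, from the antisymmetric part, M21 - M12 = -4a*b12, M13 - M31 = 4a*b13, M32 - M23 = -4a*b23.
Here tr M = 407/169, so a^2 = (1 + tr M)/4 = 144/169 and a = ±12/13. Taking a = 12/13: M21 - M12 = 0, M13 - M31 = -240/169, M32 - M23 = 0, giving b12 = 0, b13 = -5/13, b23 = 0, i.e. R = 12/13 - 5/13*e13.
Its e13 coefficient is negative, so report the other preimage -R.
Answer: -12/13 + 5/13*e13. Key observation: the double cover Spin(3) -> SO(3) sends R and -R to the same matrix (trace 407/169 here), so the stated sign of the e13 coefficient is what selects one sheet.


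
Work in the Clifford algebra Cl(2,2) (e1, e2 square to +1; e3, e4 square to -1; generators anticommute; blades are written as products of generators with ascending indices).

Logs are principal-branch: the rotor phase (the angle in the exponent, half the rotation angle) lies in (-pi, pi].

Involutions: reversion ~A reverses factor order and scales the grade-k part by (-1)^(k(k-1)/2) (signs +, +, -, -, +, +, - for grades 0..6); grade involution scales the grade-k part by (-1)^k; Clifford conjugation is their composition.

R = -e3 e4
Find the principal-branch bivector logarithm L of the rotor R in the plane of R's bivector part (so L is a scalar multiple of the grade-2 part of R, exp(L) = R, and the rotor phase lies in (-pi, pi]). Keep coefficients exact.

The scalar part of R is 0, and that scalar determines the rotor phase on the principal branch; recovering the unit plane as bivector-part over sine of the phase gives L = phase * plane.
Concretely: cos(phase) = 0 gives phase = ±pi/2, and since phase/sin(phase) is even the sign is immaterial: L = (phase/sin(phase)) * <R>_2 = (pi/2) * <R>_2.
Answer: -pi/2*e3 e4


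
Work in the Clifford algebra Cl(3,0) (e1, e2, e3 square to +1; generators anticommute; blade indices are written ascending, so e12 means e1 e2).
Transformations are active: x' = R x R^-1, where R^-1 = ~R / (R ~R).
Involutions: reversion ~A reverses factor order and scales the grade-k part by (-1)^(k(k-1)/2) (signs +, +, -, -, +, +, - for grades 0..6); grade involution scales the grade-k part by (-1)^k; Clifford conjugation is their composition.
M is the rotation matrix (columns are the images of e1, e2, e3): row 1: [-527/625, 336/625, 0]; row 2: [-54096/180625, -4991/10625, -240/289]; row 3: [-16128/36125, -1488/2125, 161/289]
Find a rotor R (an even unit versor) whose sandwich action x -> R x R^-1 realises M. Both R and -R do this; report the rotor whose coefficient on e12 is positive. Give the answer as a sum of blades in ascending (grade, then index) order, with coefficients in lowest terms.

Method: write R = a + b12*e12 + b13*e13 + b23*e23 with a^2 + b12^2 + b13^2 + b23^2 = 1 (so R^-1 = ~R). Expanding the columns R e_j ~R gives tr M = 4a^2 - 1 and, from the antisymmetric part, M21 - M12 = -4a*b12, M13 - M31 = 4a*b13, M32 - M23 = -4a*b23.
Here tr M = -5461/7225, so a^2 = (1 + tr M)/4 = 441/7225 and a = ±21/85. Taking a = 21/85: M21 - M12 = -6048/7225, M13 - M31 = 16128/36125, M32 - M23 = 4704/36125, giving b12 = 72/85, b13 = 192/425, b23 = -56/425, i.e. R = 21/85 + 72/85*e12 + 192/425*e13 - 56/425*e23.
Its e12 coefficient is already positive.
Answer: 21/85 + 72/85*e12 + 192/425*e13 - 56/425*e23. Why the constraint matters: R and -R act identically through the sandwich — M has trace -5461/7225 either way — so only the sign condition on e12 picks one of the two preimages.


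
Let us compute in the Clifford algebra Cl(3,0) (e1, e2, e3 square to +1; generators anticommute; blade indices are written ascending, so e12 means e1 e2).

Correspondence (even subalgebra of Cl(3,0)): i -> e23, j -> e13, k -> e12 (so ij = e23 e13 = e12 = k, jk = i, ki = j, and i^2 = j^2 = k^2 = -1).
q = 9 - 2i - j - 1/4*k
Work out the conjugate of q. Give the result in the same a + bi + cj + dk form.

In blades: q = 9 - 1/4*e12 - e13 - 2*e23.
Quaternion conjugation is reversion on the even subalgebra: the scalar is fixed and every grade-2 blade flips sign, giving 9 + 1/4*e12 + e13 + 2*e23; translating back:
Answer: 9 + 2i + j + 1/4*k


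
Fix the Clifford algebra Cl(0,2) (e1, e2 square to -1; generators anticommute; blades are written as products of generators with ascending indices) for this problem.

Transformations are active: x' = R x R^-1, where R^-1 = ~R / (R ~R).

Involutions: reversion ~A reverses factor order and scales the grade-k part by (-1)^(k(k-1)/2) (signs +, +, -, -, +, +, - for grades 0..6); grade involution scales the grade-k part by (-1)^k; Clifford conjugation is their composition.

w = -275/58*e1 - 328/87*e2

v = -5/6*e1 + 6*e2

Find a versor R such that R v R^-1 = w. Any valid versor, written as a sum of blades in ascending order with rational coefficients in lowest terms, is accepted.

Construction: equal norms (both -1321/36) license R = v + w = -485/87*e1 + 194/87*e2 — nothing changes along that direction, while (v - w)/2 changes sign, so v maps onto w.
Answer: -485/87*e1 + 194/87*e2


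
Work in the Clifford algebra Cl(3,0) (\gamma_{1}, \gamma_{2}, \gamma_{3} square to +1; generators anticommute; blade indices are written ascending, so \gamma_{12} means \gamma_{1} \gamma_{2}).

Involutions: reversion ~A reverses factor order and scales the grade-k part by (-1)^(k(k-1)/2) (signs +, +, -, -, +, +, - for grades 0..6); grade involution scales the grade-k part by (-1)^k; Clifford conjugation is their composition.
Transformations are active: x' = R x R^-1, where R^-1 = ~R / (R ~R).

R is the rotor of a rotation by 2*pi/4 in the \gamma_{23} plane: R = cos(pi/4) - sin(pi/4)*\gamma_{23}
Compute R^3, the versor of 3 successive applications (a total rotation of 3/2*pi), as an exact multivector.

Half-angle bookkeeping: 3 applications in \gamma_{23} add up to rotor phase 3*pi/4 = \frac{3 \pi}{4}, so R^3 = cos(\frac{3 \pi}{4}) - sin(\frac{3 \pi}{4})*\gamma_{23}.
cos(\frac{3 \pi}{4}) = - \frac{\sqrt{2}}{2} and sin(\frac{3 \pi}{4}) = \frac{\sqrt{2}}{2}, so R^3 = - \frac{\sqrt{2}}{2} - \frac{\sqrt{2}}{2} \gamma_{23}. The net rotation is 3/2*pi; the rotor keeps the half-angle phase exactly.
Answer: - \frac{\sqrt{2}}{2} - \frac{\sqrt{2}}{2} \gamma_{23}


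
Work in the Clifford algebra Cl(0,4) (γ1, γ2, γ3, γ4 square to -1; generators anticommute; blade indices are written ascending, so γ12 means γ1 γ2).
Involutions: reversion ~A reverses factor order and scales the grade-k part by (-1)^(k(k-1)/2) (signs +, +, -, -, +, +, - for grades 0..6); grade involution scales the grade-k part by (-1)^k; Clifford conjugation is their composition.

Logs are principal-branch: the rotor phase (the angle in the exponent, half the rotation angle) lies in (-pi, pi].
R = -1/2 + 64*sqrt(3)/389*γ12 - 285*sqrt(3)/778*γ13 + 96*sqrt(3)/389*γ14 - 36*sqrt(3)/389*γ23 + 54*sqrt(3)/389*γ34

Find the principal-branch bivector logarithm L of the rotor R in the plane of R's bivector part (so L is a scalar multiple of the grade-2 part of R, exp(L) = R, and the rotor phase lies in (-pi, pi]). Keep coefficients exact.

The scalar part of R is -1/2, which fixes the principal-branch rotor phase; the unit plane is then the bivector part divided by the sine of that phase, and L is that plane scaled by the phase.
Concretely: cos(phase) = -1/2 gives phase = ±2*pi/3, and since phase/sin(phase) is even the sign is immaterial: L = (phase/sin(phase)) * <R>_2 = (4*sqrt(3)*pi/9) * <R>_2.
Answer: 256*pi/1167*γ12 - 190*pi/389*γ13 + 128*pi/389*γ14 - 48*pi/389*γ23 + 72*pi/389*γ34


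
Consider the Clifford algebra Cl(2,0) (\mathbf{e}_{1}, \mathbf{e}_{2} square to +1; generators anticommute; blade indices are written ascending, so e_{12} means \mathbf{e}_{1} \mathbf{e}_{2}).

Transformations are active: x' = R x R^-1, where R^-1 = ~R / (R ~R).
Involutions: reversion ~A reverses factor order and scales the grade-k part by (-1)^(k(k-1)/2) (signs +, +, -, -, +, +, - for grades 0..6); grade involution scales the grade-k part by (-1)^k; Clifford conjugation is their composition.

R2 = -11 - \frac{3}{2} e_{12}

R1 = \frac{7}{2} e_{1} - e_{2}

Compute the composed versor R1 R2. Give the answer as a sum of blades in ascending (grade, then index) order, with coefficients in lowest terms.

Distribute over the terms of R1 (each basis-blade product reordered to ascending indices, repeated generators contracted through their squares):
(\frac{7}{2} e_{1}) R2 = -\frac{77}{2} e_{1} - \frac{21}{4} e_{2}
(-e_{2}) R2 = -\frac{3}{2} e_{1} + 11 e_{2}
Summing the partial products and collecting blades:
Answer: -40 e_{1} + \frac{23}{4} e_{2}


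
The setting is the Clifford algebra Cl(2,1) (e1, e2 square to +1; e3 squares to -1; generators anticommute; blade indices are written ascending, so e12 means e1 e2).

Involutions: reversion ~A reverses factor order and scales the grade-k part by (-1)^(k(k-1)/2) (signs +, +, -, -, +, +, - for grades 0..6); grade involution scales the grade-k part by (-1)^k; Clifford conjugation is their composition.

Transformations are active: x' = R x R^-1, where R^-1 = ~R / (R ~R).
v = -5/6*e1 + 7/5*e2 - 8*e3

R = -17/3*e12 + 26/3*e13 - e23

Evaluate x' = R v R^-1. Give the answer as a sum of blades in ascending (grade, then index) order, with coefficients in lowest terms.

~R = 17/3*e12 - 26/3*e13 + e23, and R ~R = -44, so R^-1 = ~R / (-44).
R v = 307/5*e1 - 229/18*e2 + 388/45*e3 + 1021/30*e123
Answer: -157/220*e1 - 14659/990*e2 + 33197/1980*e3


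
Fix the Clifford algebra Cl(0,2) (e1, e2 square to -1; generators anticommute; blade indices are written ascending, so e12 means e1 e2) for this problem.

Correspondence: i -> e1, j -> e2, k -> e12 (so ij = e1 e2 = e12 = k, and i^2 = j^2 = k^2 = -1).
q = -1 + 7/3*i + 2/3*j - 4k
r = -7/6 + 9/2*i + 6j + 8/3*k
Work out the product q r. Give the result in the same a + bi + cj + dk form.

In blades: q = -1 + 7/3*e1 + 2/3*e2 - 4*e12, r = -7/6 + 9/2*e1 + 6*e2 + 8/3*e12.
Distribute q over r term by term (generator squares from the signature, products reordered to ascending indices): (-1)*r = 7/6 - 9/2*e1 - 6*e2 - 8/3*e12; (7/3*e1)*r = -21/2 - 49/18*e1 - 56/9*e2 + 14*e12; (2/3*e2)*r = -4 + 16/9*e1 - 7/9*e2 - 3*e12; (-4*e12)*r = 32/3 + 24*e1 - 18*e2 + 14/3*e12.
Sum: -8/3 + 167/9*e1 - 31*e2 + 13*e12; translating back through the correspondence:
Answer: -8/3 + 167/9*i - 31j + 13k


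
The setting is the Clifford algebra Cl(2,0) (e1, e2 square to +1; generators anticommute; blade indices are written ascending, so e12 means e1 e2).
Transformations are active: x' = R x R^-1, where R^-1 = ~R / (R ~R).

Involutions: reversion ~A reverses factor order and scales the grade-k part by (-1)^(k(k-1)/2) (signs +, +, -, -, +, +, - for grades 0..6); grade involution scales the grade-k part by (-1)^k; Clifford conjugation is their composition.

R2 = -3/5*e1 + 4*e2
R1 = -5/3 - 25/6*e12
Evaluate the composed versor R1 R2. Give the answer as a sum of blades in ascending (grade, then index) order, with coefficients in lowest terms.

Distribute over the terms of R1 (each basis-blade product reordered to ascending indices, repeated generators contracted through their squares):
(-5/3) R2 = e1 - 20/3*e2
(-25/6*e12) R2 = -50/3*e1 - 5/2*e2
Summing the partial products and collecting blades:
Answer: -47/3*e1 - 55/6*e2


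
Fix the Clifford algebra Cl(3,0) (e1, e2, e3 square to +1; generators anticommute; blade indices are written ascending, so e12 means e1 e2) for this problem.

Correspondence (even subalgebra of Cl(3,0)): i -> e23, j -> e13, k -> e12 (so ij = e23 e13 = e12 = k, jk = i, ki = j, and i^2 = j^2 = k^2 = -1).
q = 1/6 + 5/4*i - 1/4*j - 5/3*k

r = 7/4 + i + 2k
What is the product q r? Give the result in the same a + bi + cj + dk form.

In blades: q = 1/6 - 5/3*e12 - 1/4*e13 + 5/4*e23, r = 7/4 + 2*e12 + e23.
Distribute q over r term by term (generator squares from the signature, products reordered to ascending indices): (1/6)*r = 7/24 + 1/3*e12 + 1/6*e23; (-5/3*e12)*r = 10/3 - 35/12*e12 - 5/3*e13; (-1/4*e13)*r = 1/4*e12 - 7/16*e13 - 1/2*e23; (5/4*e23)*r = -5/4 - 5/2*e13 + 35/16*e23.
Sum: 19/8 - 7/3*e12 - 221/48*e13 + 89/48*e23; translating back through the correspondence:
Answer: 19/8 + 89/48*i - 221/48*j - 7/3*k


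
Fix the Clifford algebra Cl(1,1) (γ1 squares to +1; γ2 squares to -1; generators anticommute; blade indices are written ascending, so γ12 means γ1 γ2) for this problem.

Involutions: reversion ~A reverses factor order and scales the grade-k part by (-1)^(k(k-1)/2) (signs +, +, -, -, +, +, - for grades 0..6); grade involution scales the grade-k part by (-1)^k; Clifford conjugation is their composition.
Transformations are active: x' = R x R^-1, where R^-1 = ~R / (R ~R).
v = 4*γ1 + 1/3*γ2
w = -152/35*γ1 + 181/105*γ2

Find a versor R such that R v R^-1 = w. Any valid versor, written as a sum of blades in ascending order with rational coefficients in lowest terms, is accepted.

The midline construction: v and w both square to 143/9, so reflecting in their sum -12/35*γ1 + 72/35*γ2 exchanges them.
Answer: -12/35*γ1 + 72/35*γ2


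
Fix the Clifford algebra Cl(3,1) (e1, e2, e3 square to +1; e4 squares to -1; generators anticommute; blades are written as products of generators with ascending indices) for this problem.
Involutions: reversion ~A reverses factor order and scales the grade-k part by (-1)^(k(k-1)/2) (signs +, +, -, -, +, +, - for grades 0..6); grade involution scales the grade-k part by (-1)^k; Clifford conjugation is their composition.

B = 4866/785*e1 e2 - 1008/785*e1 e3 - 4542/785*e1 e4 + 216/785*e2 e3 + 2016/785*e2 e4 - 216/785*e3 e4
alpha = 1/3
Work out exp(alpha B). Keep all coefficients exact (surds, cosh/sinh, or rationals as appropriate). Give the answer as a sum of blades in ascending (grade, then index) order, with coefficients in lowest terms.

B^2 term by term: the squares give (4866/785)^2*(e1 e2)^2 + (-1008/785)^2*(e1 e3)^2 + (-4542/785)^2*(e1 e4)^2 + (216/785)^2*(e2 e3)^2 + (2016/785)^2*(e2 e4)^2 + (-216/785)^2*(e3 e4)^2 = 23677956/616225*(-1) + 1016064/616225*(-1) + 20629764/616225*(+1) + 46656/616225*(-1) + 4064256/616225*(+1) + 46656/616225*(+1) = 0 (each basis 2-blade squares to minus the product of its generators' squares); cross terms between blades sharing an index anticommute and cancel; the commuting (index-disjoint) pairs give grade-4 terms 2*c*c'*(blade product), which cancel blade by blade — e1 e2 e3 e4: -2102112/616225 + 4064256/616225 - 1962144/616225 = 0 — confirming B is simple. So B^2 = 0.
B^2 = 0, and the exponential is exactly linear here: exp(alpha B) = 1 + alpha B (parabolic case).
Answer: 1 + 1622/785*e1 e2 - 336/785*e1 e3 - 1514/785*e1 e4 + 72/785*e2 e3 + 672/785*e2 e4 - 72/785*e3 e4
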